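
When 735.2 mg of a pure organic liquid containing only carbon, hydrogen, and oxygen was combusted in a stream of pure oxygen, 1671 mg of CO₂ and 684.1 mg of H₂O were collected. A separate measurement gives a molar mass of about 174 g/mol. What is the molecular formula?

C9H18O3

mol C = 1.671 g CO₂ ÷ 44.009 g/mol = 0.037970 mol
mol H = 2 × 0.6841 g H₂O ÷ 18.015 g/mol = 0.075948 mol
mass O = 0.7352 − (0.45605 + 0.076555) = 0.20259 g → mol O = 0.20259 ÷ 15.999 = 0.012663 mol
Divide by the smallest (0.012663 mol): C 2.998, H 5.998, O 1.000
Empirical formula: C3H6O
Empirical-formula mass = 58.08 g/mol; 174 ÷ 58.08 ≈ 3, so the molecular formula is C9H18O3.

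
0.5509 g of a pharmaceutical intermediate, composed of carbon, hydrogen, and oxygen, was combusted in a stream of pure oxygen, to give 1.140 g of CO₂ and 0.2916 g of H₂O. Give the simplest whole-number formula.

mol C = 1.140 g CO₂ ÷ 44.009 g/mol = 0.025904 mol
mol H = 2 × 0.2916 g H₂O ÷ 18.015 g/mol = 0.032373 mol
mass O = 0.5509 − (0.31113 + 0.032632) = 0.20714 g → mol O = 0.20714 ÷ 15.999 = 0.012947 mol
Divide by the smallest (0.012947 mol): C 2.001, H 2.500, O 1.000
Multiplying each by 2 gives whole numbers: C 4.00, H 5.00, O 2.00

C4H5O2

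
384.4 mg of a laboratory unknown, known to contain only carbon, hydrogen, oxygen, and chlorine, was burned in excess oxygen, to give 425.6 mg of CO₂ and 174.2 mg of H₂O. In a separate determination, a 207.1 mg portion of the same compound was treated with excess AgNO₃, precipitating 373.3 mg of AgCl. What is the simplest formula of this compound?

mol C = 0.4256 g CO₂ ÷ 44.009 g/mol = 0.0096707 mol
mol H = 2 × 0.1742 g H₂O ÷ 18.015 g/mol = 0.019339 mol
From the AgCl data: mol Cl per gram of compound = (0.3733 ÷ 143.318) ÷ 0.2071 = 0.012577 mol/g, so in the 0.3844 g combustion sample mol Cl = 0.0048346 mol
mass O = 0.3844 − (0.11616 + 0.019494 + 0.17139) = 0.077364 g → mol O = 0.077364 ÷ 15.999 = 0.0048355 mol
Divide by the smallest (0.0048346 mol): C 2.000, H 4.000, Cl 1.000, O 1.000

C2H4ClO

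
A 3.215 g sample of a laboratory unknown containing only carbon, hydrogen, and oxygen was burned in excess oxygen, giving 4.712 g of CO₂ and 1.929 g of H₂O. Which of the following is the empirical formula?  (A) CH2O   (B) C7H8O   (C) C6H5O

mol C = 4.712 g CO₂ ÷ 44.009 g/mol = 0.10707 mol
mol H = 2 × 1.929 g H₂O ÷ 18.015 g/mol = 0.21415 mol
mass O = 3.215 − (1.2860 + 0.21587) = 1.7131 g → mol O = 1.7131 ÷ 15.999 = 0.10708 mol
Divide by the smallest (0.10707 mol): C 1.000, H 2.000, O 1.000

(A) CH2O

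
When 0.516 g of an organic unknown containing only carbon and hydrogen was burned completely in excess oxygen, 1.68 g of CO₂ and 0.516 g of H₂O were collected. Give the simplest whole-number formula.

mol C = 1.68 g CO₂ ÷ 44.009 g/mol = 0.03817 mol
mol H = 2 × 0.516 g H₂O ÷ 18.015 g/mol = 0.05729 mol
Divide by the smallest (0.03817 mol): C 1.000, H 1.501
Multiplying each by 2 gives whole numbers: C 2.00, H 3.00

C2H3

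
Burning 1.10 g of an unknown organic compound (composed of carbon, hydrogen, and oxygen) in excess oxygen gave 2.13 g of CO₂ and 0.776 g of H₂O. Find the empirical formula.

mol C = 2.13 g CO₂ ÷ 44.009 g/mol = 0.04840 mol
mol H = 2 × 0.776 g H₂O ÷ 18.015 g/mol = 0.08615 mol
mass O = 1.10 − (0.5813 + 0.08684) = 0.4318 g → mol O = 0.4318 ÷ 15.999 = 0.02699 mol
Divide by the smallest (0.02699 mol): C 1.793, H 3.192, O 1.000
Multiplying each by 5 gives whole numbers: C 8.97, H 15.96, O 5.00

C9H16O5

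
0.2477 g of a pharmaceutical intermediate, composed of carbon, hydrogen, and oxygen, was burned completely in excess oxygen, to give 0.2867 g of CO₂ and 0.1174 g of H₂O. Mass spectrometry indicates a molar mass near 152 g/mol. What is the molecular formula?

mol C = 0.2867 g CO₂ ÷ 44.009 g/mol = 0.0065146 mol
mol H = 2 × 0.1174 g H₂O ÷ 18.015 g/mol = 0.013034 mol
mass O = 0.2477 − (0.078247 + 0.013138) = 0.15632 g → mol O = 0.15632 ÷ 15.999 = 0.0097703 mol
Divide by the smallest (0.0065146 mol): C 1.000, H 2.001, O 1.500
Multiplying each by 2 gives whole numbers: C 2.00, H 4.00, O 3.00
Empirical formula: C2H4O3
Empirical-formula mass = 76.05 g/mol; 152 ÷ 76.05 ≈ 2, so the molecular formula is C4H8O6.

C4H8O6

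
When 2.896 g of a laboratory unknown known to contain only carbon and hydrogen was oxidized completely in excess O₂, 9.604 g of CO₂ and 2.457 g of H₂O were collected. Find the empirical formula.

mol C = 9.604 g CO₂ ÷ 44.009 g/mol = 0.21823 mol
mol H = 2 × 2.457 g H₂O ÷ 18.015 g/mol = 0.27277 mol
Divide by the smallest (0.21823 mol): C 1.000, H 1.250
Multiplying each by 4 gives whole numbers: C 4.00, H 5.00

C4H5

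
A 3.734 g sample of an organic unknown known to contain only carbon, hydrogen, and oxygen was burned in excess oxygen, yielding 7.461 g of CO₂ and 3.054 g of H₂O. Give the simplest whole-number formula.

C2H4O

mol C = 7.461 g CO₂ ÷ 44.009 g/mol = 0.16953 mol
mol H = 2 × 3.054 g H₂O ÷ 18.015 g/mol = 0.33905 mol
mass O = 3.734 − (2.0363 + 0.34176) = 1.3560 g → mol O = 1.3560 ÷ 15.999 = 0.084753 mol
Divide by the smallest (0.084753 mol): C 2.000, H 4.000, O 1.000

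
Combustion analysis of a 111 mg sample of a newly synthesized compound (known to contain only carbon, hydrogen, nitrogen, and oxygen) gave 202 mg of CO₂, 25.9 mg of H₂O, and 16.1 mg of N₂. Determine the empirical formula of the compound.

C8H5N2O4

mol C = 0.202 g CO₂ ÷ 44.009 g/mol = 0.004590 mol
mol H = 2 × 0.0259 g H₂O ÷ 18.015 g/mol = 0.002875 mol
mol N = 2 × 0.0161 g N₂ ÷ 28.014 g/mol = 0.001149 mol
mass O = 0.111 − (0.05513 + 0.002898 + 0.01610) = 0.03687 g → mol O = 0.03687 ÷ 15.999 = 0.002305 mol
Divide by the smallest (0.001149 mol): C 3.993, H 2.502, N 1.000, O 2.005
Multiplying each by 2 gives whole numbers: C 7.99, H 5.00, N 2.00, O 4.01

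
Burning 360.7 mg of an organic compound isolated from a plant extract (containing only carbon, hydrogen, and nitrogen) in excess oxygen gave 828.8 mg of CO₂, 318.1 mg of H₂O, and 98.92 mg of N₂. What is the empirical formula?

mol C = 0.8288 g CO₂ ÷ 44.009 g/mol = 0.018833 mol
mol H = 2 × 0.3181 g H₂O ÷ 18.015 g/mol = 0.035315 mol
mol N = 2 × 0.09892 g N₂ ÷ 28.014 g/mol = 0.0070622 mol
Divide by the smallest (0.0070622 mol): C 2.667, H 5.001, N 1.000
Multiplying each by 3 gives whole numbers: C 8.00, H 15.00, N 3.00

C8H15N3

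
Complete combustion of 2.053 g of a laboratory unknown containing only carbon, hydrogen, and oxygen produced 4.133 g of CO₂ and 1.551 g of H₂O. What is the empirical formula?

mol C = 4.133 g CO₂ ÷ 44.009 g/mol = 0.093913 mol
mol H = 2 × 1.551 g H₂O ÷ 18.015 g/mol = 0.17219 mol
mass O = 2.053 − (1.1280 + 0.17357) = 0.75145 g → mol O = 0.75145 ÷ 15.999 = 0.046968 mol
Divide by the smallest (0.046968 mol): C 1.999, H 3.666, O 1.000
Multiplying each by 3 gives whole numbers: C 6.00, H 11.00, O 3.00

C6H11O3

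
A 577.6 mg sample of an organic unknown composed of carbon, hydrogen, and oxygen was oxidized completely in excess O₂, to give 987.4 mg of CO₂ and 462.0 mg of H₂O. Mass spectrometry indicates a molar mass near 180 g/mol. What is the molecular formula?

mol C = 0.9874 g CO₂ ÷ 44.009 g/mol = 0.022436 mol
mol H = 2 × 0.4620 g H₂O ÷ 18.015 g/mol = 0.051291 mol
mass O = 0.5776 − (0.26948 + 0.051701) = 0.25642 g → mol O = 0.25642 ÷ 15.999 = 0.016027 mol
Divide by the smallest (0.016027 mol): C 1.400, H 3.200, O 1.000
Multiplying each by 5 gives whole numbers: C 7.00, H 16.00, O 5.00
Empirical formula: C7H16O5
Empirical-formula mass = 180.20 g/mol; 180 ÷ 180.20 ≈ 1, so the molecular formula is C7H16O5.

C7H16O5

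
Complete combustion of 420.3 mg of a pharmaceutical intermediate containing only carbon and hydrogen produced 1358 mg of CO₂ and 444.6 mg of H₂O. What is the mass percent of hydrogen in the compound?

11.84%

mol C = 1.358 g CO₂ ÷ 44.009 g/mol = 0.030857 mol
mol H = 2 × 0.4446 g H₂O ÷ 18.015 g/mol = 0.049359 mol
mass % H = 0.049754 g ÷ 0.4203 g × 100%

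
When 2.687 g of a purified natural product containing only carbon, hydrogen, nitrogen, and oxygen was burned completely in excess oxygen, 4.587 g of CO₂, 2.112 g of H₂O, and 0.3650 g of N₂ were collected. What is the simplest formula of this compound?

C4H9NO2

mol C = 4.587 g CO₂ ÷ 44.009 g/mol = 0.10423 mol
mol H = 2 × 2.112 g H₂O ÷ 18.015 g/mol = 0.23447 mol
mol N = 2 × 0.3650 g N₂ ÷ 28.014 g/mol = 0.026058 mol
mass O = 2.687 − (1.2519 + 0.23635 + 0.36500) = 0.83376 g → mol O = 0.83376 ÷ 15.999 = 0.052113 mol
Divide by the smallest (0.026058 mol): C 4.000, H 8.998, N 1.000, O 2.000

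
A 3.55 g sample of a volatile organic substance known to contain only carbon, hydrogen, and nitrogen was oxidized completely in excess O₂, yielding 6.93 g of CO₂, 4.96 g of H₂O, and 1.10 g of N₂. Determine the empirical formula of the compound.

mol C = 6.93 g CO₂ ÷ 44.009 g/mol = 0.1575 mol
mol H = 2 × 4.96 g H₂O ÷ 18.015 g/mol = 0.5507 mol
mol N = 2 × 1.10 g N₂ ÷ 28.014 g/mol = 0.07853 mol
Divide by the smallest (0.07853 mol): C 2.005, H 7.012, N 1.000

C2H7N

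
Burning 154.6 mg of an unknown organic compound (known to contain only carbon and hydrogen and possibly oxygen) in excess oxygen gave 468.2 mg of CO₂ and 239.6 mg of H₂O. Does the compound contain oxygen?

no

mol C = 0.4682 g CO₂ ÷ 44.009 g/mol = 0.010639 mol
mol H = 2 × 0.2396 g H₂O ÷ 18.015 g/mol = 0.026600 mol
C and H together account for 0.15459 g — essentially the entire 0.1546 g sample — so the compound contains no oxygen.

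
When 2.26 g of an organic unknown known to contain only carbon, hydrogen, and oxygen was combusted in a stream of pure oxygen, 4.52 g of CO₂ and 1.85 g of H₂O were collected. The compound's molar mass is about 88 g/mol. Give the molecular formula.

C4H8O2

mol C = 4.52 g CO₂ ÷ 44.009 g/mol = 0.1027 mol
mol H = 2 × 1.85 g H₂O ÷ 18.015 g/mol = 0.2054 mol
mass O = 2.26 − (1.234 + 0.2070) = 0.8194 g → mol O = 0.8194 ÷ 15.999 = 0.05121 mol
Divide by the smallest (0.05121 mol): C 2.005, H 4.010, O 1.000
Empirical formula: C2H4O
Empirical-formula mass = 44.05 g/mol; 88 ÷ 44.05 ≈ 2, so the molecular formula is C4H8O2.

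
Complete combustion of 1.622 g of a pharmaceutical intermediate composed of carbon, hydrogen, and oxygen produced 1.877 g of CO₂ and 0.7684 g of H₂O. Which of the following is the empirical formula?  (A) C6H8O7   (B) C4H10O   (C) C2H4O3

mol C = 1.877 g CO₂ ÷ 44.009 g/mol = 0.042650 mol
mol H = 2 × 0.7684 g H₂O ÷ 18.015 g/mol = 0.085307 mol
mass O = 1.622 − (0.51227 + 0.085989) = 1.0237 g → mol O = 1.0237 ÷ 15.999 = 0.063988 mol
Divide by the smallest (0.042650 mol): C 1.000, H 2.000, O 1.500
Multiplying each by 2 gives whole numbers: C 2.00, H 4.00, O 3.00

(C) C2H4O3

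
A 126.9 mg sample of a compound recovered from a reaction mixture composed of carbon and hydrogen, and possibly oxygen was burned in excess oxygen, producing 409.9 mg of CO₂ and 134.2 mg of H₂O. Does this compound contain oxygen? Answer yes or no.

no

mol C = 0.4099 g CO₂ ÷ 44.009 g/mol = 0.0093140 mol
mol H = 2 × 0.1342 g H₂O ÷ 18.015 g/mol = 0.014899 mol
C and H together account for 0.12689 g — essentially the entire 0.1269 g sample — so the compound contains no oxygen.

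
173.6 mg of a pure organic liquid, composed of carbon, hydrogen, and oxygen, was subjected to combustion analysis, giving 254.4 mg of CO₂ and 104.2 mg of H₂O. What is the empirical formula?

CH2O

mol C = 0.2544 g CO₂ ÷ 44.009 g/mol = 0.0057806 mol
mol H = 2 × 0.1042 g H₂O ÷ 18.015 g/mol = 0.011568 mol
mass O = 0.1736 − (0.069431 + 0.011661) = 0.092508 g → mol O = 0.092508 ÷ 15.999 = 0.0057821 mol
Divide by the smallest (0.0057806 mol): C 1.000, H 2.001, O 1.000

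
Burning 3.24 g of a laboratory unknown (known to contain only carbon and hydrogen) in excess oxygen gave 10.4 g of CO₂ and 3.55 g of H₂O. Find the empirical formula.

C3H5

mol C = 10.4 g CO₂ ÷ 44.009 g/mol = 0.2363 mol
mol H = 2 × 3.55 g H₂O ÷ 18.015 g/mol = 0.3941 mol
Divide by the smallest (0.2363 mol): C 1.000, H 1.668
Multiplying each by 3 gives whole numbers: C 3.00, H 5.00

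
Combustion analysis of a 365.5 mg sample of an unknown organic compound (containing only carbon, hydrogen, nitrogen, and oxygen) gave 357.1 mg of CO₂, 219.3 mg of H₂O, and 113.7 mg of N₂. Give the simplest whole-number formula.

mol C = 0.3571 g CO₂ ÷ 44.009 g/mol = 0.0081142 mol
mol H = 2 × 0.2193 g H₂O ÷ 18.015 g/mol = 0.024346 mol
mol N = 2 × 0.1137 g N₂ ÷ 28.014 g/mol = 0.0081174 mol
mass O = 0.3655 − (0.097460 + 0.024541 + 0.11370) = 0.12980 g → mol O = 0.12980 ÷ 15.999 = 0.0081129 mol
Divide by the smallest (0.0081129 mol): C 1.000, H 3.001, N 1.001, O 1.000

CH3NO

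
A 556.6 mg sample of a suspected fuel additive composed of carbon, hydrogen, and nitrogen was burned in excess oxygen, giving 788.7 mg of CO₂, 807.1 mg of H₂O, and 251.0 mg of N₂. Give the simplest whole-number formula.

mol C = 0.7887 g CO₂ ÷ 44.009 g/mol = 0.017921 mol
mol H = 2 × 0.8071 g H₂O ÷ 18.015 g/mol = 0.089603 mol
mol N = 2 × 0.2510 g N₂ ÷ 28.014 g/mol = 0.017920 mol
Divide by the smallest (0.017920 mol): C 1.000, H 5.000, N 1.000

CH5N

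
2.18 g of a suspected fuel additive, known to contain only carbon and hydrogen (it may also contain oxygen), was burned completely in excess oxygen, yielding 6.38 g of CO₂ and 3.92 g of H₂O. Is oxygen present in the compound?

mol C = 6.38 g CO₂ ÷ 44.009 g/mol = 0.1450 mol
mol H = 2 × 3.92 g H₂O ÷ 18.015 g/mol = 0.4352 mol
C and H together account for 2.180 g — essentially the entire 2.18 g sample — so the compound contains no oxygen.

no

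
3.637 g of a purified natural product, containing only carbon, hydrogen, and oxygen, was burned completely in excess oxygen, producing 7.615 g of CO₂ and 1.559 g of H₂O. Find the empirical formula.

C2H2O

mol C = 7.615 g CO₂ ÷ 44.009 g/mol = 0.17303 mol
mol H = 2 × 1.559 g H₂O ÷ 18.015 g/mol = 0.17308 mol
mass O = 3.637 − (2.0783 + 0.17446) = 1.3842 g → mol O = 1.3842 ÷ 15.999 = 0.086520 mol
Divide by the smallest (0.086520 mol): C 2.000, H 2.000, O 1.000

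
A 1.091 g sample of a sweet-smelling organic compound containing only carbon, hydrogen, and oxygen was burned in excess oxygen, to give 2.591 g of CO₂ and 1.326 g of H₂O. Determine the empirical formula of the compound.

C4H10O

mol C = 2.591 g CO₂ ÷ 44.009 g/mol = 0.058874 mol
mol H = 2 × 1.326 g H₂O ÷ 18.015 g/mol = 0.14721 mol
mass O = 1.091 − (0.70714 + 0.14839) = 0.23547 g → mol O = 0.23547 ÷ 15.999 = 0.014718 mol
Divide by the smallest (0.014718 mol): C 4.000, H 10.002, O 1.000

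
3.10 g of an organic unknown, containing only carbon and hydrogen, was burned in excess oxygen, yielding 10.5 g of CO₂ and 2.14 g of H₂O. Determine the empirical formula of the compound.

mol C = 10.5 g CO₂ ÷ 44.009 g/mol = 0.2386 mol
mol H = 2 × 2.14 g H₂O ÷ 18.015 g/mol = 0.2376 mol
Divide by the smallest (0.2376 mol): C 1.004, H 1.000

CH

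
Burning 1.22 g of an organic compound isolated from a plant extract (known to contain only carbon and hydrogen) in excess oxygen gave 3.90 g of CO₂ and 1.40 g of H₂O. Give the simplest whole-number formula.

C4H7

mol C = 3.90 g CO₂ ÷ 44.009 g/mol = 0.08862 mol
mol H = 2 × 1.40 g H₂O ÷ 18.015 g/mol = 0.1554 mol
Divide by the smallest (0.08862 mol): C 1.000, H 1.754
Multiplying each by 4 gives whole numbers: C 4.00, H 7.02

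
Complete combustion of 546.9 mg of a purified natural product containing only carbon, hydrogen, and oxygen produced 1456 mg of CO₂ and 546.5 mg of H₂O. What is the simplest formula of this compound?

C6H11O

mol C = 1.456 g CO₂ ÷ 44.009 g/mol = 0.033084 mol
mol H = 2 × 0.5465 g H₂O ÷ 18.015 g/mol = 0.060672 mol
mass O = 0.5469 − (0.39737 + 0.061157) = 0.088369 g → mol O = 0.088369 ÷ 15.999 = 0.0055234 mol
Divide by the smallest (0.0055234 mol): C 5.990, H 10.984, O 1.000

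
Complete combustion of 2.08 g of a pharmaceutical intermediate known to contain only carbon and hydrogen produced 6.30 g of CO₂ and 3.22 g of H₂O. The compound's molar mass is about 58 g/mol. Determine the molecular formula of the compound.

C4H10

mol C = 6.30 g CO₂ ÷ 44.009 g/mol = 0.1432 mol
mol H = 2 × 3.22 g H₂O ÷ 18.015 g/mol = 0.3575 mol
Divide by the smallest (0.1432 mol): C 1.000, H 2.497
Multiplying each by 2 gives whole numbers: C 2.00, H 4.99
Empirical formula: C2H5
Empirical-formula mass = 29.06 g/mol; 58 ÷ 29.06 ≈ 2, so the molecular formula is C4H10.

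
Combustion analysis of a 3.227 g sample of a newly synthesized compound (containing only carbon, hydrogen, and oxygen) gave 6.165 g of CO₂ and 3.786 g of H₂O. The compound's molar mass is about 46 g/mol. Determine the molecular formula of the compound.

C2H6O

mol C = 6.165 g CO₂ ÷ 44.009 g/mol = 0.14008 mol
mol H = 2 × 3.786 g H₂O ÷ 18.015 g/mol = 0.42032 mol
mass O = 3.227 − (1.6826 + 0.42368) = 1.1208 g → mol O = 1.1208 ÷ 15.999 = 0.070052 mol
Divide by the smallest (0.070052 mol): C 2.000, H 6.000, O 1.000
Empirical formula: C2H6O
Empirical-formula mass = 46.07 g/mol; 46 ÷ 46.07 ≈ 1, so the molecular formula is C2H6O.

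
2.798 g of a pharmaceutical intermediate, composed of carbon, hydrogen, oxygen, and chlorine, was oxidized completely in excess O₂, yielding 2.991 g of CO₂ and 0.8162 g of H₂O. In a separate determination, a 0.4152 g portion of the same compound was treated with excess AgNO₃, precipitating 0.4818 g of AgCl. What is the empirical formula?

mol C = 2.991 g CO₂ ÷ 44.009 g/mol = 0.067963 mol
mol H = 2 × 0.8162 g H₂O ÷ 18.015 g/mol = 0.090613 mol
From the AgCl data: mol Cl per gram of compound = (0.4818 ÷ 143.318) ÷ 0.4152 = 0.0080967 mol/g, so in the 2.798 g combustion sample mol Cl = 0.022655 mol
mass O = 2.798 − (0.81631 + 0.091338 + 0.80311) = 1.0872 g → mol O = 1.0872 ÷ 15.999 = 0.067957 mol
Divide by the smallest (0.022655 mol): C 3.000, H 4.000, Cl 1.000, O 3.000

C3H4ClO3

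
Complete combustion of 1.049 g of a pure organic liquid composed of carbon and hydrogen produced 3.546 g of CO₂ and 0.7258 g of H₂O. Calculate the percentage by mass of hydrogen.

7.74%

mol C = 3.546 g CO₂ ÷ 44.009 g/mol = 0.080574 mol
mol H = 2 × 0.7258 g H₂O ÷ 18.015 g/mol = 0.080577 mol
mass % H = 0.081222 g ÷ 1.049 g × 100%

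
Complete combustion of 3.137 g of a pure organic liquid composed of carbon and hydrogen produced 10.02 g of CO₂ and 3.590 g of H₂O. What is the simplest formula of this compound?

C4H7

mol C = 10.02 g CO₂ ÷ 44.009 g/mol = 0.22768 mol
mol H = 2 × 3.590 g H₂O ÷ 18.015 g/mol = 0.39856 mol
Divide by the smallest (0.22768 mol): C 1.000, H 1.751
Multiplying each by 4 gives whole numbers: C 4.00, H 7.00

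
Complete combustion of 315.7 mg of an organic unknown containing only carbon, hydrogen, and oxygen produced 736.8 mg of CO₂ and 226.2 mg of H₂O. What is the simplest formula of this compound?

C6H9O2

mol C = 0.7368 g CO₂ ÷ 44.009 g/mol = 0.016742 mol
mol H = 2 × 0.2262 g H₂O ÷ 18.015 g/mol = 0.025112 mol
mass O = 0.3157 − (0.20109 + 0.025313) = 0.089298 g → mol O = 0.089298 ÷ 15.999 = 0.0055815 mol
Divide by the smallest (0.0055815 mol): C 3.000, H 4.499, O 1.000
Multiplying each by 2 gives whole numbers: C 6.00, H 9.00, O 2.00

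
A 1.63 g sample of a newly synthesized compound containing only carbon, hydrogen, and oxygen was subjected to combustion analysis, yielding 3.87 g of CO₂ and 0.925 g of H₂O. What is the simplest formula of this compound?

mol C = 3.87 g CO₂ ÷ 44.009 g/mol = 0.08794 mol
mol H = 2 × 0.925 g H₂O ÷ 18.015 g/mol = 0.1027 mol
mass O = 1.63 − (1.056 + 0.1035) = 0.4703 g → mol O = 0.4703 ÷ 15.999 = 0.02939 mol
Divide by the smallest (0.02939 mol): C 2.992, H 3.494, O 1.000
Multiplying each by 2 gives whole numbers: C 5.98, H 6.99, O 2.00

C6H7O2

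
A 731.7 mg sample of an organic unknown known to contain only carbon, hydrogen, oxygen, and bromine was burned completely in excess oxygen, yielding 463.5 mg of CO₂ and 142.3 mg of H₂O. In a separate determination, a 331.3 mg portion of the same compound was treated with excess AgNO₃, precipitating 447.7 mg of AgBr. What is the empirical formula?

mol C = 0.4635 g CO₂ ÷ 44.009 g/mol = 0.010532 mol
mol H = 2 × 0.1423 g H₂O ÷ 18.015 g/mol = 0.015798 mol
From the AgBr data: mol Br per gram of compound = (0.4477 ÷ 187.772) ÷ 0.3313 = 0.0071967 mol/g, so in the 0.7317 g combustion sample mol Br = 0.0052658 mol
mass O = 0.7317 − (0.12650 + 0.015924 + 0.42076) = 0.16851 g → mol O = 0.16851 ÷ 15.999 = 0.010533 mol
Divide by the smallest (0.0052658 mol): C 2.000, H 3.000, Br 1.000, O 2.000

C2H3BrO2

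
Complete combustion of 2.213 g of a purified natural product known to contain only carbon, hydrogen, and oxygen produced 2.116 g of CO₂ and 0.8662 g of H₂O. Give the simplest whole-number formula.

CH2O2

mol C = 2.116 g CO₂ ÷ 44.009 g/mol = 0.048081 mol
mol H = 2 × 0.8662 g H₂O ÷ 18.015 g/mol = 0.096164 mol
mass O = 2.213 − (0.57750 + 0.096934) = 1.5386 g → mol O = 1.5386 ÷ 15.999 = 0.096166 mol
Divide by the smallest (0.048081 mol): C 1.000, H 2.000, O 2.000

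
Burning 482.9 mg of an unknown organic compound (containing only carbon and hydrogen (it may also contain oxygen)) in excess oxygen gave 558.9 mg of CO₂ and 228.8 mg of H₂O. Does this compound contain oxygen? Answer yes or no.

mol C = 0.5589 g CO₂ ÷ 44.009 g/mol = 0.012700 mol
mol H = 2 × 0.2288 g H₂O ÷ 18.015 g/mol = 0.025401 mol
C and H account for only 0.17814 g of the 0.4829 g sample; the remaining 0.30476 g must be oxygen.

yes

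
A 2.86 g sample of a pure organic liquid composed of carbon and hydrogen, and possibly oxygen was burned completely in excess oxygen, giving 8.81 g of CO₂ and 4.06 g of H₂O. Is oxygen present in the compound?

mol C = 8.81 g CO₂ ÷ 44.009 g/mol = 0.2002 mol
mol H = 2 × 4.06 g H₂O ÷ 18.015 g/mol = 0.4507 mol
C and H together account for 2.859 g — essentially the entire 2.86 g sample — so the compound contains no oxygen.

no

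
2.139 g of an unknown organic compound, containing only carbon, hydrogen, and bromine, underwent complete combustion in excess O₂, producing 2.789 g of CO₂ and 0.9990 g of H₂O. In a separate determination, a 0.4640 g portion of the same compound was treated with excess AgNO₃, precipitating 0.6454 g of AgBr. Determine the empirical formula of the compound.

mol C = 2.789 g CO₂ ÷ 44.009 g/mol = 0.063373 mol
mol H = 2 × 0.9990 g H₂O ÷ 18.015 g/mol = 0.11091 mol
From the AgBr data: mol Br per gram of compound = (0.6454 ÷ 187.772) ÷ 0.4640 = 0.0074076 mol/g, so in the 2.139 g combustion sample mol Br = 0.015845 mol
Divide by the smallest (0.015845 mol): C 4.000, H 7.000, Br 1.000

C4H7Br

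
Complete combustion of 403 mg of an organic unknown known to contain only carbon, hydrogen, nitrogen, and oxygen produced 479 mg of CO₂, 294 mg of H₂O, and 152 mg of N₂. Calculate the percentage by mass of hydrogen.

8.2%

mol C = 0.479 g CO₂ ÷ 44.009 g/mol = 0.01088 mol
mol H = 2 × 0.294 g H₂O ÷ 18.015 g/mol = 0.03264 mol
mol N = 2 × 0.152 g N₂ ÷ 28.014 g/mol = 0.01085 mol
mass O = 0.403 − (0.1307 + 0.03290 + 0.1520) = 0.08737 g → mol O = 0.08737 ÷ 15.999 = 0.005461 mol
mass % H = 0.03290 g ÷ 0.403 g × 100%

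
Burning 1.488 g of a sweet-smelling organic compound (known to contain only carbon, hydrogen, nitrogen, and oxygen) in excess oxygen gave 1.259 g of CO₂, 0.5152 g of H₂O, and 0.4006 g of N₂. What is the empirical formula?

C2H4N2O3

mol C = 1.259 g CO₂ ÷ 44.009 g/mol = 0.028608 mol
mol H = 2 × 0.5152 g H₂O ÷ 18.015 g/mol = 0.057197 mol
mol N = 2 × 0.4006 g N₂ ÷ 28.014 g/mol = 0.028600 mol
mass O = 1.488 − (0.34361 + 0.057654 + 0.40060) = 0.68614 g → mol O = 0.68614 ÷ 15.999 = 0.042886 mol
Divide by the smallest (0.028600 mol): C 1.000, H 2.000, N 1.000, O 1.500
Multiplying each by 2 gives whole numbers: C 2.00, H 4.00, N 2.00, O 3.00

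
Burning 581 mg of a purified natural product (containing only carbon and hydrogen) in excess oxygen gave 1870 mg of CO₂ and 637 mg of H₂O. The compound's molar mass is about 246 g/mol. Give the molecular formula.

mol C = 1.87 g CO₂ ÷ 44.009 g/mol = 0.04249 mol
mol H = 2 × 0.637 g H₂O ÷ 18.015 g/mol = 0.07072 mol
Divide by the smallest (0.04249 mol): C 1.000, H 1.664
Multiplying each by 3 gives whole numbers: C 3.00, H 4.99
Empirical formula: C3H5
Empirical-formula mass = 41.07 g/mol; 246 ÷ 41.07 ≈ 6, so the molecular formula is C18H30.

C18H30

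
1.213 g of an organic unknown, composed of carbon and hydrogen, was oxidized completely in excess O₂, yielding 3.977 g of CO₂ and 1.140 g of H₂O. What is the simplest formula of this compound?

C5H7

mol C = 3.977 g CO₂ ÷ 44.009 g/mol = 0.090368 mol
mol H = 2 × 1.140 g H₂O ÷ 18.015 g/mol = 0.12656 mol
Divide by the smallest (0.090368 mol): C 1.000, H 1.401
Multiplying each by 5 gives whole numbers: C 5.00, H 7.00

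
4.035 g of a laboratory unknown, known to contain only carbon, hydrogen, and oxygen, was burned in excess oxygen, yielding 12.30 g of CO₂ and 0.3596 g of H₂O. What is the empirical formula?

mol C = 12.30 g CO₂ ÷ 44.009 g/mol = 0.27949 mol
mol H = 2 × 0.3596 g H₂O ÷ 18.015 g/mol = 0.039922 mol
mass O = 4.035 − (3.3569 + 0.040242) = 0.63782 g → mol O = 0.63782 ÷ 15.999 = 0.039867 mol
Divide by the smallest (0.039867 mol): C 7.011, H 1.001, O 1.000

C7HO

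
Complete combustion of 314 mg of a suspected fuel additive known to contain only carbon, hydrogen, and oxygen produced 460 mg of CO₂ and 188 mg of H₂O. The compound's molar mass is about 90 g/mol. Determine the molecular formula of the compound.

C3H6O3

mol C = 0.460 g CO₂ ÷ 44.009 g/mol = 0.01045 mol
mol H = 2 × 0.188 g H₂O ÷ 18.015 g/mol = 0.02087 mol
mass O = 0.314 − (0.1255 + 0.02104) = 0.1674 g → mol O = 0.1674 ÷ 15.999 = 0.01046 mol
Divide by the smallest (0.01045 mol): C 1.000, H 1.997, O 1.001
Empirical formula: CH2O
Empirical-formula mass = 30.03 g/mol; 90 ÷ 30.03 ≈ 3, so the molecular formula is C3H6O3.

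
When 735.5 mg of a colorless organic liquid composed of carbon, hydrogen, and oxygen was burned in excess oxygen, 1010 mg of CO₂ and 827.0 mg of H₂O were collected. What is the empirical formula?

CH4O

mol C = 1.010 g CO₂ ÷ 44.009 g/mol = 0.022950 mol
mol H = 2 × 0.8270 g H₂O ÷ 18.015 g/mol = 0.091812 mol
mass O = 0.7355 − (0.27565 + 0.092547) = 0.36730 g → mol O = 0.36730 ÷ 15.999 = 0.022958 mol
Divide by the smallest (0.022950 mol): C 1.000, H 4.001, O 1.000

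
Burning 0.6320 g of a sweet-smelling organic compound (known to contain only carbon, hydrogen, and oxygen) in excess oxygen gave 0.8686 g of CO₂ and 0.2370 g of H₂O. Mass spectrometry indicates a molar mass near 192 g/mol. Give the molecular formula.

C6H8O7

mol C = 0.8686 g CO₂ ÷ 44.009 g/mol = 0.019737 mol
mol H = 2 × 0.2370 g H₂O ÷ 18.015 g/mol = 0.026311 mol
mass O = 0.6320 − (0.23706 + 0.026522) = 0.36842 g → mol O = 0.36842 ÷ 15.999 = 0.023028 mol
Divide by the smallest (0.019737 mol): C 1.000, H 1.333, O 1.167
Multiplying each by 6 gives whole numbers: C 6.00, H 8.00, O 7.00
Empirical formula: C6H8O7
Empirical-formula mass = 192.12 g/mol; 192 ÷ 192.12 ≈ 1, so the molecular formula is C6H8O7.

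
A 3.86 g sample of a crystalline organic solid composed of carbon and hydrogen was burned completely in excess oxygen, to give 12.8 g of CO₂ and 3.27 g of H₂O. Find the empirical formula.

mol C = 12.8 g CO₂ ÷ 44.009 g/mol = 0.2908 mol
mol H = 2 × 3.27 g H₂O ÷ 18.015 g/mol = 0.3630 mol
Divide by the smallest (0.2908 mol): C 1.000, H 1.248
Multiplying each by 4 gives whole numbers: C 4.00, H 4.99

C4H5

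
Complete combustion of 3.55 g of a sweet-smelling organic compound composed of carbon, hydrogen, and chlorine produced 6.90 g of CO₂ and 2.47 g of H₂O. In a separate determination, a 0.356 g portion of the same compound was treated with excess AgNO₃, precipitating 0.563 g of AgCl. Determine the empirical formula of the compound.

mol C = 6.90 g CO₂ ÷ 44.009 g/mol = 0.1568 mol
mol H = 2 × 2.47 g H₂O ÷ 18.015 g/mol = 0.2742 mol
From the AgCl data: mol Cl per gram of compound = (0.563 ÷ 143.318) ÷ 0.356 = 0.01103 mol/g, so in the 3.55 g combustion sample mol Cl = 0.03917 mol
Divide by the smallest (0.03917 mol): C 4.002, H 7.000, Cl 1.000

C4H7Cl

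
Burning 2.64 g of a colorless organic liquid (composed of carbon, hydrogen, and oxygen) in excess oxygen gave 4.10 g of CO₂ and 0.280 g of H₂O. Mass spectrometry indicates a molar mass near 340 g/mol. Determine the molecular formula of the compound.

mol C = 4.10 g CO₂ ÷ 44.009 g/mol = 0.09316 mol
mol H = 2 × 0.280 g H₂O ÷ 18.015 g/mol = 0.03109 mol
mass O = 2.64 − (1.119 + 0.03133) = 1.490 g → mol O = 1.490 ÷ 15.999 = 0.09311 mol
Divide by the smallest (0.03109 mol): C 2.997, H 1.000, O 2.995
Empirical formula: C3HO3
Empirical-formula mass = 85.04 g/mol; 340 ÷ 85.04 ≈ 4, so the molecular formula is C12H4O12.

C12H4O12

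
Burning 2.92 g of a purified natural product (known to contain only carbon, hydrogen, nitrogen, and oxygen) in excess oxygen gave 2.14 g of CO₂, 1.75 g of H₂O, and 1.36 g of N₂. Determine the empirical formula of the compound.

CH4N2O

mol C = 2.14 g CO₂ ÷ 44.009 g/mol = 0.04863 mol
mol H = 2 × 1.75 g H₂O ÷ 18.015 g/mol = 0.1943 mol
mol N = 2 × 1.36 g N₂ ÷ 28.014 g/mol = 0.09709 mol
mass O = 2.92 − (0.5841 + 0.1958 + 1.360) = 0.7801 g → mol O = 0.7801 ÷ 15.999 = 0.04876 mol
Divide by the smallest (0.04863 mol): C 1.000, H 3.995, N 1.997, O 1.003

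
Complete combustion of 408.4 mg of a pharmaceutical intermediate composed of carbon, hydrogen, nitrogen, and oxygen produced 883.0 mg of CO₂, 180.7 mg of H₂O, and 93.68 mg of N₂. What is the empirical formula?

C6H6N2O

mol C = 0.8830 g CO₂ ÷ 44.009 g/mol = 0.020064 mol
mol H = 2 × 0.1807 g H₂O ÷ 18.015 g/mol = 0.020061 mol
mol N = 2 × 0.09368 g N₂ ÷ 28.014 g/mol = 0.0066881 mol
mass O = 0.4084 − (0.24099 + 0.020222 + 0.093680) = 0.053509 g → mol O = 0.053509 ÷ 15.999 = 0.0033445 mol
Divide by the smallest (0.0033445 mol): C 5.999, H 5.998, N 2.000, O 1.000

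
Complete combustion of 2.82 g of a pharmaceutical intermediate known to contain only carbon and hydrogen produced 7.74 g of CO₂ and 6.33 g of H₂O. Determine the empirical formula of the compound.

CH4

mol C = 7.74 g CO₂ ÷ 44.009 g/mol = 0.1759 mol
mol H = 2 × 6.33 g H₂O ÷ 18.015 g/mol = 0.7027 mol
Divide by the smallest (0.1759 mol): C 1.000, H 3.996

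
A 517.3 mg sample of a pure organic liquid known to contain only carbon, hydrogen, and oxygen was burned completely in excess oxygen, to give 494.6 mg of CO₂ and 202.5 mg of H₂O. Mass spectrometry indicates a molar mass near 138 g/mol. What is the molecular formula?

mol C = 0.4946 g CO₂ ÷ 44.009 g/mol = 0.011239 mol
mol H = 2 × 0.2025 g H₂O ÷ 18.015 g/mol = 0.022481 mol
mass O = 0.5173 − (0.13499 + 0.022661) = 0.35965 g → mol O = 0.35965 ÷ 15.999 = 0.022480 mol
Divide by the smallest (0.011239 mol): C 1.000, H 2.000, O 2.000
Empirical formula: CH2O2
Empirical-formula mass = 46.02 g/mol; 138 ÷ 46.02 ≈ 3, so the molecular formula is C3H6O6.

C3H6O6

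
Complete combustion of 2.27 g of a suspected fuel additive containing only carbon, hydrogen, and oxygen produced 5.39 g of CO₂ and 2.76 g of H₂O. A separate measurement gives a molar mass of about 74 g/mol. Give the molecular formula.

mol C = 5.39 g CO₂ ÷ 44.009 g/mol = 0.1225 mol
mol H = 2 × 2.76 g H₂O ÷ 18.015 g/mol = 0.3064 mol
mass O = 2.27 − (1.471 + 0.3089) = 0.4901 g → mol O = 0.4901 ÷ 15.999 = 0.03063 mol
Divide by the smallest (0.03063 mol): C 3.998, H 10.003, O 1.000
Empirical formula: C4H10O
Empirical-formula mass = 74.12 g/mol; 74 ÷ 74.12 ≈ 1, so the molecular formula is C4H10O.

C4H10O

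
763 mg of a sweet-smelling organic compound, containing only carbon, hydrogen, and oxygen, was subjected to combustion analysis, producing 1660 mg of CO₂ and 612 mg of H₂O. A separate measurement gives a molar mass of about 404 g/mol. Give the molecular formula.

mol C = 1.66 g CO₂ ÷ 44.009 g/mol = 0.03772 mol
mol H = 2 × 0.612 g H₂O ÷ 18.015 g/mol = 0.06794 mol
mass O = 0.763 − (0.4530 + 0.06849) = 0.2415 g → mol O = 0.2415 ÷ 15.999 = 0.01509 mol
Divide by the smallest (0.01509 mol): C 2.499, H 4.502, O 1.000
Multiplying each by 2 gives whole numbers: C 5.00, H 9.00, O 2.00
Empirical formula: C5H9O2
Empirical-formula mass = 101.12 g/mol; 404 ÷ 101.12 ≈ 4, so the molecular formula is C20H36O8.

C20H36O8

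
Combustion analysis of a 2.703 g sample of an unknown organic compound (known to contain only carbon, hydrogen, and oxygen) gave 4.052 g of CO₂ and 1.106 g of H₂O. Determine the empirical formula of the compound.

mol C = 4.052 g CO₂ ÷ 44.009 g/mol = 0.092072 mol
mol H = 2 × 1.106 g H₂O ÷ 18.015 g/mol = 0.12279 mol
mass O = 2.703 − (1.1059 + 0.12377) = 1.4734 g → mol O = 1.4734 ÷ 15.999 = 0.092090 mol
Divide by the smallest (0.092072 mol): C 1.000, H 1.334, O 1.000
Multiplying each by 3 gives whole numbers: C 3.00, H 4.00, O 3.00

C3H4O3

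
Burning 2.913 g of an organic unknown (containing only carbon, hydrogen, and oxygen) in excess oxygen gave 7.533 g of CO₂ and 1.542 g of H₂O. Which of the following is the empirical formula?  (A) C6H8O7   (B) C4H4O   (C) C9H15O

(B) C4H4O

mol C = 7.533 g CO₂ ÷ 44.009 g/mol = 0.17117 mol
mol H = 2 × 1.542 g H₂O ÷ 18.015 g/mol = 0.17119 mol
mass O = 2.913 − (2.0559 + 0.17256) = 0.68452 g → mol O = 0.68452 ÷ 15.999 = 0.042785 mol
Divide by the smallest (0.042785 mol): C 4.001, H 4.001, O 1.000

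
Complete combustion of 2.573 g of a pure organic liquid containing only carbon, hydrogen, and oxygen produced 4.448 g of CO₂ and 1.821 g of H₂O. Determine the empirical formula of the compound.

C7H14O5

mol C = 4.448 g CO₂ ÷ 44.009 g/mol = 0.10107 mol
mol H = 2 × 1.821 g H₂O ÷ 18.015 g/mol = 0.20216 mol
mass O = 2.573 − (1.2140 + 0.20378) = 1.1553 g → mol O = 1.1553 ÷ 15.999 = 0.072208 mol
Divide by the smallest (0.072208 mol): C 1.400, H 2.800, O 1.000
Multiplying each by 5 gives whole numbers: C 7.00, H 14.00, O 5.00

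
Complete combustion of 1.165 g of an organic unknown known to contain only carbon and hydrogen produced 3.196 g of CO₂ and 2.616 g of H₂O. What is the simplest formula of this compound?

mol C = 3.196 g CO₂ ÷ 44.009 g/mol = 0.072622 mol
mol H = 2 × 2.616 g H₂O ÷ 18.015 g/mol = 0.29042 mol
Divide by the smallest (0.072622 mol): C 1.000, H 3.999

CH4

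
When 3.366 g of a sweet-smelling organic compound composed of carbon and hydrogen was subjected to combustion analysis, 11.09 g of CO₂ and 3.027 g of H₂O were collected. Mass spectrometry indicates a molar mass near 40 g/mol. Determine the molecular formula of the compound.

mol C = 11.09 g CO₂ ÷ 44.009 g/mol = 0.25199 mol
mol H = 2 × 3.027 g H₂O ÷ 18.015 g/mol = 0.33605 mol
Divide by the smallest (0.25199 mol): C 1.000, H 1.334
Multiplying each by 3 gives whole numbers: C 3.00, H 4.00
Empirical formula: C3H4
Empirical-formula mass = 40.06 g/mol; 40 ÷ 40.06 ≈ 1, so the molecular formula is C3H4.

C3H4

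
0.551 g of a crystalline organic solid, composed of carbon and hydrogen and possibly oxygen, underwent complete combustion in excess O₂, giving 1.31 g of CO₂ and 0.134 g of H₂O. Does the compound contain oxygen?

yes

mol C = 1.31 g CO₂ ÷ 44.009 g/mol = 0.02977 mol
mol H = 2 × 0.134 g H₂O ÷ 18.015 g/mol = 0.01488 mol
C and H account for only 0.3725 g of the 0.551 g sample; the remaining 0.1785 g must be oxygen.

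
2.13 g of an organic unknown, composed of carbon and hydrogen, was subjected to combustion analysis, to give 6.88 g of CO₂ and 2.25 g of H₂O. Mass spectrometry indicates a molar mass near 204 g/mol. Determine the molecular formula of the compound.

C15H24

mol C = 6.88 g CO₂ ÷ 44.009 g/mol = 0.1563 mol
mol H = 2 × 2.25 g H₂O ÷ 18.015 g/mol = 0.2498 mol
Divide by the smallest (0.1563 mol): C 1.000, H 1.598
Multiplying each by 5 gives whole numbers: C 5.00, H 7.99
Empirical formula: C5H8
Empirical-formula mass = 68.12 g/mol; 204 ÷ 68.12 ≈ 3, so the molecular formula is C15H24.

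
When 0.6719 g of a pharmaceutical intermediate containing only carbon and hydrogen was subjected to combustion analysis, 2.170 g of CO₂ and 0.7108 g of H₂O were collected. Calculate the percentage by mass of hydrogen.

mol C = 2.170 g CO₂ ÷ 44.009 g/mol = 0.049308 mol
mol H = 2 × 0.7108 g H₂O ÷ 18.015 g/mol = 0.078912 mol
mass % H = 0.079543 g ÷ 0.6719 g × 100%

11.84%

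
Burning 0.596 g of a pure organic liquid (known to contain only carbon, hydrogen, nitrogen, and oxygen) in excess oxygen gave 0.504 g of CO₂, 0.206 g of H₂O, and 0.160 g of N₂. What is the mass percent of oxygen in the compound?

46.2%

mol C = 0.504 g CO₂ ÷ 44.009 g/mol = 0.01145 mol
mol H = 2 × 0.206 g H₂O ÷ 18.015 g/mol = 0.02287 mol
mol N = 2 × 0.160 g N₂ ÷ 28.014 g/mol = 0.01142 mol
mass O = 0.596 − (0.1376 + 0.02305 + 0.1600) = 0.2754 g → mol O = 0.2754 ÷ 15.999 = 0.01721 mol
mass % O = 0.2754 g ÷ 0.596 g × 100%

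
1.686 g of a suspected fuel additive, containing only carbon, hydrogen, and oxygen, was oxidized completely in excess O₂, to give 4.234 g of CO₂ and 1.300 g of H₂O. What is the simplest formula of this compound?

mol C = 4.234 g CO₂ ÷ 44.009 g/mol = 0.096208 mol
mol H = 2 × 1.300 g H₂O ÷ 18.015 g/mol = 0.14432 mol
mass O = 1.686 − (1.1555 + 0.14548) = 0.38497 g → mol O = 0.38497 ÷ 15.999 = 0.024062 mol
Divide by the smallest (0.024062 mol): C 3.998, H 5.998, O 1.000

C4H6O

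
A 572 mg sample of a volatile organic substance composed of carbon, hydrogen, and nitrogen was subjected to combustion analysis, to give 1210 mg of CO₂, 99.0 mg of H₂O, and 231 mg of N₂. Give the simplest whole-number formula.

mol C = 1.21 g CO₂ ÷ 44.009 g/mol = 0.02749 mol
mol H = 2 × 0.0990 g H₂O ÷ 18.015 g/mol = 0.01099 mol
mol N = 2 × 0.231 g N₂ ÷ 28.014 g/mol = 0.01649 mol
Divide by the smallest (0.01099 mol): C 2.502, H 1.000, N 1.500
Multiplying each by 2 gives whole numbers: C 5.00, H 2.00, N 3.00

C5H2N3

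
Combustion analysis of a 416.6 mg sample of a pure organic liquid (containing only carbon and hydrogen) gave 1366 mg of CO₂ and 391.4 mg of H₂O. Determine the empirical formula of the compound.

mol C = 1.366 g CO₂ ÷ 44.009 g/mol = 0.031039 mol
mol H = 2 × 0.3914 g H₂O ÷ 18.015 g/mol = 0.043453 mol
Divide by the smallest (0.031039 mol): C 1.000, H 1.400
Multiplying each by 5 gives whole numbers: C 5.00, H 7.00

C5H7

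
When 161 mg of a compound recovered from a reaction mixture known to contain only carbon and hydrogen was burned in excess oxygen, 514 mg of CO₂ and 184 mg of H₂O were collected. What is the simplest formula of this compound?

C4H7

mol C = 0.514 g CO₂ ÷ 44.009 g/mol = 0.01168 mol
mol H = 2 × 0.184 g H₂O ÷ 18.015 g/mol = 0.02043 mol
Divide by the smallest (0.01168 mol): C 1.000, H 1.749
Multiplying each by 4 gives whole numbers: C 4.00, H 7.00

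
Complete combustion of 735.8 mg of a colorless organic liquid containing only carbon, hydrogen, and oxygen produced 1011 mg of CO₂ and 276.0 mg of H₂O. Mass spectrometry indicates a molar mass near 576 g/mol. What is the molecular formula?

C18H24O21

mol C = 1.011 g CO₂ ÷ 44.009 g/mol = 0.022973 mol
mol H = 2 × 0.2760 g H₂O ÷ 18.015 g/mol = 0.030641 mol
mass O = 0.7358 − (0.27592 + 0.030886) = 0.42899 g → mol O = 0.42899 ÷ 15.999 = 0.026814 mol
Divide by the smallest (0.022973 mol): C 1.000, H 1.334, O 1.167
Multiplying each by 6 gives whole numbers: C 6.00, H 8.00, O 7.00
Empirical formula: C6H8O7
Empirical-formula mass = 192.12 g/mol; 576 ÷ 192.12 ≈ 3, so the molecular formula is C18H24O21.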